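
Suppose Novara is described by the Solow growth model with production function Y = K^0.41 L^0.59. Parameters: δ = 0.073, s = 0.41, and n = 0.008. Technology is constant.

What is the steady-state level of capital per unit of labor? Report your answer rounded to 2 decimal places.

In steady state, investment equals break-even investment: s·k^α = (n + δ)·k.
Dividing both sides by k: k^(1−α) = s / (n + δ).
k^0.59 = 0.41 / (0.008 + 0.073) = 0.41 / 0.081 = 5.0617
k* = 5.0617^(1/0.59) ≈ 15.6215

k* = 15.62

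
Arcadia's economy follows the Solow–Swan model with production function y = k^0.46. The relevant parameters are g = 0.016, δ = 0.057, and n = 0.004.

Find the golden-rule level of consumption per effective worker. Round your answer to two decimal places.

c_gold ≈ 2.48

At the golden rule, f'(k) = n + g + δ, so α·k^(α−1) = n + g + δ and k_gold = (α/(n + g + δ))^(1/(1−α)).
k_gold = (0.46/0.077)^(1/0.54) = 5.9740^1.8519 ≈ 27.3883
c_gold = f(k_gold) − (n + g + δ)·k_gold = 4.5844 − 0.077×27.3883 ≈ 2.4755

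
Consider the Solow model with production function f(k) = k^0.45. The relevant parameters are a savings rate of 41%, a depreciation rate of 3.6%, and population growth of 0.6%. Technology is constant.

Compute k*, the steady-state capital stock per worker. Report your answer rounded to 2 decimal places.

Steady state requires s·f(k) = (n + δ)·k, i.e. s·k^α = (n + δ)·k.
Rearranging, k^(1−α) = s / (n + δ).
k^0.55 = 0.41 / (0.006 + 0.036) = 0.41 / 0.042 = 9.7619
k* = 9.7619^(1/0.55) ≈ 62.9729

k* ≈ 62.97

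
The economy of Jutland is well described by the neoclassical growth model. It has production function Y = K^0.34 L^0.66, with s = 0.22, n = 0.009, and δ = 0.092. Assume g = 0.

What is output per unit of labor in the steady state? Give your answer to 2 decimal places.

In steady state, investment equals break-even investment: s·k^α = (n + δ)·k.
Dividing both sides by k: k^(1−α) = s / (n + δ).
k^0.66 = 0.22 / (0.009 + 0.092) = 0.22 / 0.101 = 2.1782
k* = 2.1782^(1/0.66) ≈ 3.2529
y* = (k*)^α = 3.2529^0.34 ≈ 1.4934

y* ≈ 1.49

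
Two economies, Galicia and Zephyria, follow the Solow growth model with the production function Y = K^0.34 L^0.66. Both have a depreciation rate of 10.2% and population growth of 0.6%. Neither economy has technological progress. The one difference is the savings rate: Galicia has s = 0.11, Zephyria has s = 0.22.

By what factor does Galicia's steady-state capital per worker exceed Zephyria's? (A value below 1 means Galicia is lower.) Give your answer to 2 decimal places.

k*_G / k*_Z ≈ 0.35

Steady-state k* = [s/(n + δ)]^(1/(1−α)), so the ratio is [ (s_G/(n + δ)_G) / (s_Z/(n + δ)_Z) ]^1.5152.
s_G/(n + δ)_G = 0.11/0.108 = 1.0185; s_Z/(n + δ)_Z = 0.22/0.108 = 2.0370.
Ratio = (1.0185/2.0370)^1.5152 = 0.5000^1.5152 ≈ 0.3498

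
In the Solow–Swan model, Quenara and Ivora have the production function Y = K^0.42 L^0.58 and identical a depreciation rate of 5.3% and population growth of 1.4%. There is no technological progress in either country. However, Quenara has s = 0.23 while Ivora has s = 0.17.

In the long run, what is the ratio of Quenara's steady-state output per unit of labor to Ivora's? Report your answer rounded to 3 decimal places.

Steady-state y* = [s/(n + δ)]^(α/(1−α)), so the ratio is [ (s_Q/(n + δ)_Q) / (s_I/(n + δ)_I) ]^0.7241.
s_Q/(n + δ)_Q = 0.23/0.067 = 3.4328; s_I/(n + δ)_I = 0.17/0.067 = 2.5373.
Ratio = (3.4328/2.5373)^0.7241 = 1.3529^0.7241 ≈ 1.2447

ratio ≈ 1.245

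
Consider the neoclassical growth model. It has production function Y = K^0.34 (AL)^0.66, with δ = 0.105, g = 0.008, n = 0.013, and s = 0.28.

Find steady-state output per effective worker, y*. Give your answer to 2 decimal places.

y* ≈ 1.51

At the steady state, Δk = 0, so s·k^α = (n + g + δ)·k.
Dividing both sides by k: k^(1−α) = s / (n + g + δ).
k^0.66 = 0.28 / (0.013 + 0.008 + 0.105) = 0.28 / 0.126 = 2.2222
k* = 2.2222^(1/0.66) ≈ 3.3530
y* = (k*)^α = 3.3530^0.34 ≈ 1.5089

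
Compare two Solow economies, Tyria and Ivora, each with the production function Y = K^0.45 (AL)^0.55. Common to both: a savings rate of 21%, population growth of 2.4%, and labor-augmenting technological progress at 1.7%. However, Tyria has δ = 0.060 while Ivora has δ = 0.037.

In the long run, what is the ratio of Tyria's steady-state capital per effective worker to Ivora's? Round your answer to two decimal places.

k*_T / k*_I ≈ 0.63

Steady-state k* = [s/(n + g + δ)]^(1/(1−α)), so the ratio is [ (s_T/(n + g + δ)_T) / (s_I/(n + g + δ)_I) ]^1.8182.
s_T/(n + g + δ)_T = 0.21/0.101 = 2.0792; s_I/(n + g + δ)_I = 0.21/0.078 = 2.6923.
Ratio = (2.0792/2.6923)^1.8182 = 0.7723^1.8182 ≈ 0.6251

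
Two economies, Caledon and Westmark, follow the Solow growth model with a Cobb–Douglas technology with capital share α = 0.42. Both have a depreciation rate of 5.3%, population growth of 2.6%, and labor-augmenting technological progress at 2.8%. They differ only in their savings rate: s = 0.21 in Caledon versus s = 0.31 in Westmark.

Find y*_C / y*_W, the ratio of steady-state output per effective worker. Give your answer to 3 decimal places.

ratio ≈ 0.754

Steady-state y* = [s/(n + g + δ)]^(α/(1−α)), so the ratio is [ (s_C/(n + g + δ)_C) / (s_W/(n + g + δ)_W) ]^0.7241.
s_C/(n + g + δ)_C = 0.21/0.107 = 1.9626; s_W/(n + g + δ)_W = 0.31/0.107 = 2.8972.
Ratio = (1.9626/2.8972)^0.7241 = 0.6774^0.7241 ≈ 0.7542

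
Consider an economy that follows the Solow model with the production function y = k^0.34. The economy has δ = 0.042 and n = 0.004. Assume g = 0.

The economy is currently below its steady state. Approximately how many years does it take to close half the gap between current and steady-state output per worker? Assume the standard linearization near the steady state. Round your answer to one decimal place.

about 22.8 years

Near the steady state the convergence rate is λ = (1 − α)(n + δ).
λ = (1 − 0.34) × 0.046 = 0.66 × 0.046 = 0.03036
Half-life = ln 2 / λ = 0.6931 / 0.03036 ≈ 22.83 years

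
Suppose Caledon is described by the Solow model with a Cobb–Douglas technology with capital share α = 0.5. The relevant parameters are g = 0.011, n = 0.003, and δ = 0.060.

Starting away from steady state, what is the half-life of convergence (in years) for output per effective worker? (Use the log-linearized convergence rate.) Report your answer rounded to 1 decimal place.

half-life ≈ 18.7 years

Near the steady state the convergence rate is λ = (1 − α)(n + g + δ).
λ = (1 − 0.5) × 0.074 = 0.5 × 0.074 = 0.0370
Half-life = ln 2 / λ = 0.6931 / 0.0370 ≈ 18.73 years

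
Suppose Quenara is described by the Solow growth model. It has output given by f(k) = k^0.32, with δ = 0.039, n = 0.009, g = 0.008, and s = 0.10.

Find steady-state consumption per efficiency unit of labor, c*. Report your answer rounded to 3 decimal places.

c* ≈ 1.182

Steady state requires s·f(k) = (n + g + δ)·k, i.e. s·k^α = (n + g + δ)·k.
Rearranging, k^(1−α) = s / (n + g + δ).
k^0.68 = 0.10 / (0.009 + 0.008 + 0.039) = 0.10 / 0.056 = 1.7857
k* = 1.7857^(1/0.68) ≈ 2.3459
y* = (k*)^α = 2.3459^0.32 ≈ 1.3137
c* = (1 − s)·y* = (1 − 0.10) × 1.3137 ≈ 1.1823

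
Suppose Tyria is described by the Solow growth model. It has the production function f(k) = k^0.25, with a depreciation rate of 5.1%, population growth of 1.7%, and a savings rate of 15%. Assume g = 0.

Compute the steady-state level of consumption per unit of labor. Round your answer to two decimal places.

Steady state requires s·f(k) = (n + δ)·k, i.e. s·k^α = (n + δ)·k.
Dividing both sides by k: k^(1−α) = s / (n + δ).
k^0.75 = 0.15 / (0.017 + 0.051) = 0.15 / 0.068 = 2.2059
k* = 2.2059^(1/0.75) ≈ 2.8715
y* = (k*)^α = 2.8715^0.25 ≈ 1.3017
c* = (1 − s)·y* = (1 − 0.15) × 1.3017 ≈ 1.1064

c* ≈ 1.11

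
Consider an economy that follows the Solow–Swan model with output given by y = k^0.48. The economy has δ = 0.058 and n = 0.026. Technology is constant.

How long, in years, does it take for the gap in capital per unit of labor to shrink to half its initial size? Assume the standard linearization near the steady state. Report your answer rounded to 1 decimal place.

half-life ≈ 15.9 years

Near the steady state the convergence rate is λ = (1 − α)(n + δ).
λ = (1 − 0.48) × 0.084 = 0.52 × 0.084 = 0.04368
Half-life = ln 2 / λ = 0.6931 / 0.04368 ≈ 15.87 years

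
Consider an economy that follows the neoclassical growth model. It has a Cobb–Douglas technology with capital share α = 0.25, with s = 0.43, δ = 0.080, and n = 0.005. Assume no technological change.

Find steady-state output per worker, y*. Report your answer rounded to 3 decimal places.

Steady state requires s·f(k) = (n + δ)·k, i.e. s·k^α = (n + δ)·k.
Rearranging, k^(1−α) = s / (n + δ).
k^0.75 = 0.43 / (0.005 + 0.080) = 0.43 / 0.085 = 5.0588
k* = 5.0588^(1/0.75) ≈ 8.6842
y* = (k*)^α = 8.6842^0.25 ≈ 1.7167

y* ≈ 1.717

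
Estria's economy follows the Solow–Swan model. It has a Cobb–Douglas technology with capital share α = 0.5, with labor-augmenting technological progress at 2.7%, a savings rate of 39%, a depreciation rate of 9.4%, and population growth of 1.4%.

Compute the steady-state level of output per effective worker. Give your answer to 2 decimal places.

At the steady state, Δk = 0, so s·k^α = (n + g + δ)·k.
Dividing both sides by k: k^(1−α) = s / (n + g + δ).
k^0.5 = 0.39 / (0.014 + 0.027 + 0.094) = 0.39 / 0.135 = 2.8889
k* = 2.8889^(1/0.5) ≈ 8.3457
y* = (k*)^α = 8.3457^0.5 ≈ 2.8889

y* = 2.89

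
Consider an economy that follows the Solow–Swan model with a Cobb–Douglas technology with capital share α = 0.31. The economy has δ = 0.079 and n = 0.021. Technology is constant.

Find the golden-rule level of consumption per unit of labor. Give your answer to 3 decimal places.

At the golden rule, f'(k) = n + δ, so α·k^(α−1) = n + δ and k_gold = (α/(n + δ))^(1/(1−α)).
k_gold = (0.31/0.100)^(1/0.69) = 3.1000^1.4493 ≈ 5.1538
c_gold = f(k_gold) − (n + δ)·k_gold = 1.6625 − 0.100×5.1538 ≈ 1.1471

c_gold ≈ 1.147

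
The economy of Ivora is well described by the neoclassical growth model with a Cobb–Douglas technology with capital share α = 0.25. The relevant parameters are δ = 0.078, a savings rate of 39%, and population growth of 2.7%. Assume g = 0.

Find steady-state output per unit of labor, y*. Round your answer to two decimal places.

y* ≈ 1.55

At the steady state, Δk = 0, so s·k^α = (n + δ)·k.
Rearranging, k^(1−α) = s / (n + δ).
k^0.75 = 0.39 / (0.027 + 0.078) = 0.39 / 0.105 = 3.7143
k* = 3.7143^(1/0.75) ≈ 5.7522
y* = (k*)^α = 5.7522^0.25 ≈ 1.5487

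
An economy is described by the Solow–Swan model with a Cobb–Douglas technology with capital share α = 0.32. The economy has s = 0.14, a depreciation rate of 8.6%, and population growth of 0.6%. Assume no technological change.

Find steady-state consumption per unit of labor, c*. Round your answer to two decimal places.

c* = 1.05

At the steady state, Δk = 0, so s·k^α = (n + δ)·k.
Rearranging, k^(1−α) = s / (n + δ).
k^0.68 = 0.14 / (0.006 + 0.086) = 0.14 / 0.092 = 1.5217
k* = 1.5217^(1/0.68) ≈ 1.8541
y* = (k*)^α = 1.8541^0.32 ≈ 1.2184
c* = (1 − s)·y* = (1 − 0.14) × 1.2184 ≈ 1.0478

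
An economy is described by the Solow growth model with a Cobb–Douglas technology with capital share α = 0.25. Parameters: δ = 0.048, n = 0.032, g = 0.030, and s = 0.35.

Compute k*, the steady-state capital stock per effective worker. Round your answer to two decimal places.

In steady state, investment equals break-even investment: s·k^α = (n + g + δ)·k.
Rearranging, k^(1−α) = s / (n + g + δ).
k^0.75 = 0.35 / (0.032 + 0.030 + 0.048) = 0.35 / 0.110 = 3.1818
k* = 3.1818^(1/0.75) ≈ 4.6798

k* ≈ 4.68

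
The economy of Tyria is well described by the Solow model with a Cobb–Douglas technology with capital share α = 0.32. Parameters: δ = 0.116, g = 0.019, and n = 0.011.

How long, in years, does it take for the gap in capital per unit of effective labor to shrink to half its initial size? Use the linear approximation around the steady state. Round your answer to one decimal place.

Near the steady state the convergence rate is λ = (1 − α)(n + g + δ).
λ = (1 − 0.32) × 0.146 = 0.68 × 0.146 = 0.09928
Half-life = ln 2 / λ = 0.6931 / 0.09928 ≈ 6.98 years

half-life ≈ 7.0 years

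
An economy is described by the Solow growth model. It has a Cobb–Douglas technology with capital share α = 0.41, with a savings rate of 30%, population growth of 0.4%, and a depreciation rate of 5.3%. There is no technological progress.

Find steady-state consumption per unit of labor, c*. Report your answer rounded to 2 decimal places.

c* = 2.22

At the steady state, Δk = 0, so s·k^α = (n + δ)·k.
Dividing both sides by k: k^(1−α) = s / (n + δ).
k^0.59 = 0.30 / (0.004 + 0.053) = 0.30 / 0.057 = 5.2632
k* = 5.2632^(1/0.59) ≈ 16.6900
y* = (k*)^α = 16.6900^0.41 ≈ 3.1711
c* = (1 − s)·y* = (1 − 0.30) × 3.1711 ≈ 2.2198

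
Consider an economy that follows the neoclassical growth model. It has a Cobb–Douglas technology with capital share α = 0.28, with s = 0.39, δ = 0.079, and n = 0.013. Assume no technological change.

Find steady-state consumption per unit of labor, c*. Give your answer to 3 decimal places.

At the steady state, Δk = 0, so s·k^α = (n + δ)·k.
Dividing both sides by k: k^(1−α) = s / (n + δ).
k^0.72 = 0.39 / (0.013 + 0.079) = 0.39 / 0.092 = 4.2391
k* = 4.2391^(1/0.72) ≈ 7.4338
y* = (k*)^α = 7.4338^0.28 ≈ 1.7536
c* = (1 − s)·y* = (1 − 0.39) × 1.7536 ≈ 1.0697

c* = 1.070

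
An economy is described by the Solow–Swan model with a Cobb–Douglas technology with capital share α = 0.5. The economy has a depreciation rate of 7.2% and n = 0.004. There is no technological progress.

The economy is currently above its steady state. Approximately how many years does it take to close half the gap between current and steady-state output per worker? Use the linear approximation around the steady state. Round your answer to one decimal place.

about 18.2 years

Near the steady state the convergence rate is λ = (1 − α)(n + δ).
λ = (1 − 0.5) × 0.076 = 0.5 × 0.076 = 0.0380
Half-life = ln 2 / λ = 0.6931 / 0.0380 ≈ 18.24 years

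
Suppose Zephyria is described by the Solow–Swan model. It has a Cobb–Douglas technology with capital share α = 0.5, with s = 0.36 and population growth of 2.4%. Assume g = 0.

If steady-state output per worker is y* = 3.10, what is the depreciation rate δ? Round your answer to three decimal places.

δ ≈ 0.092

In steady state, investment equals break-even investment: s·k^α = (n + δ)·k.
Since y* = [s/(n + δ)]^(α/(1−α)), we have s/(n + δ) = (y*)^((1−α)/α) = 3.10^1 = 3.1000.
Therefore n + δ = s / 3.1000 = 0.36 / 3.1000 = 0.1161, so δ = 0.1161 − 0.024 = 0.0921.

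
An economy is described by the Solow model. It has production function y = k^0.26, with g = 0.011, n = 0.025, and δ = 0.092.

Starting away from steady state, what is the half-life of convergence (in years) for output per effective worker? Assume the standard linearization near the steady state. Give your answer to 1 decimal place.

Near the steady state the convergence rate is λ = (1 − α)(n + g + δ).
λ = (1 − 0.26) × 0.128 = 0.74 × 0.128 = 0.09472
Half-life = ln 2 / λ = 0.6931 / 0.09472 ≈ 7.32 years

half-life ≈ 7.3 years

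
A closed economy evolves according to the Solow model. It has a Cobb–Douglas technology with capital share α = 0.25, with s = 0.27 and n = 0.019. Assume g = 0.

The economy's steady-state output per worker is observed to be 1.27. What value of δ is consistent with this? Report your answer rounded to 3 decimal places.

In steady state, investment equals break-even investment: s·k^α = (n + δ)·k.
Since y* = [s/(n + δ)]^(α/(1−α)), we have s/(n + δ) = (y*)^((1−α)/α) = 1.27^3 = 2.0484.
Therefore n + δ = s / 2.0484 = 0.27 / 2.0484 = 0.1318, so δ = 0.1318 − 0.019 = 0.1128.

δ ≈ 0.113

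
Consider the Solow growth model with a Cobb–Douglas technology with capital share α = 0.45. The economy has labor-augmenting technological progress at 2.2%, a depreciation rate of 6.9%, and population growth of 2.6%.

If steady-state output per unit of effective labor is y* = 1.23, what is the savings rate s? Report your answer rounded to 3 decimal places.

At the steady state, Δk = 0, so s·k^α = (n + g + δ)·k.
Since y* = [s/(n + g + δ)]^(α/(1−α)), we have s/(n + g + δ) = (y*)^((1−α)/α) = 1.23^1.2222 = 1.2879.
Therefore s = 1.2879 × (n + g + δ) = 1.2879 × 0.117 = 0.1507.

s ≈ 0.151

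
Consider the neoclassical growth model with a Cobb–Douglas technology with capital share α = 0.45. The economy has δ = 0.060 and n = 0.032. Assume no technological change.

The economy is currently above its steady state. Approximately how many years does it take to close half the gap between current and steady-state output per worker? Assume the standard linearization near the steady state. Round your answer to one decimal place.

about 13.7 years

Near the steady state the convergence rate is λ = (1 − α)(n + δ).
λ = (1 − 0.45) × 0.092 = 0.55 × 0.092 = 0.0506
Half-life = ln 2 / λ = 0.6931 / 0.0506 ≈ 13.70 years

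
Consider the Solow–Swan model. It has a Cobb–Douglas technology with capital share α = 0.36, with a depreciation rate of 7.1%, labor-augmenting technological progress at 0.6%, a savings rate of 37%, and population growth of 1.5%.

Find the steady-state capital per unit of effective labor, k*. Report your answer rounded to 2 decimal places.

k* ≈ 8.80

Steady state requires s·f(k) = (n + g + δ)·k, i.e. s·k^α = (n + g + δ)·k.
Dividing both sides by k: k^(1−α) = s / (n + g + δ).
k^0.64 = 0.37 / (0.015 + 0.006 + 0.071) = 0.37 / 0.092 = 4.0217
k* = 4.0217^(1/0.64) ≈ 8.7981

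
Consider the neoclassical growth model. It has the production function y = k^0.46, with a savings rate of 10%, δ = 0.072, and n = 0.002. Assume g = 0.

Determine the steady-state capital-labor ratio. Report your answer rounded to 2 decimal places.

In steady state, investment equals break-even investment: s·k^α = (n + δ)·k.
Rearranging, k^(1−α) = s / (n + δ).
k^0.54 = 0.10 / (0.002 + 0.072) = 0.10 / 0.074 = 1.3514
k* = 1.3514^(1/0.54) ≈ 1.7466

k* = 1.75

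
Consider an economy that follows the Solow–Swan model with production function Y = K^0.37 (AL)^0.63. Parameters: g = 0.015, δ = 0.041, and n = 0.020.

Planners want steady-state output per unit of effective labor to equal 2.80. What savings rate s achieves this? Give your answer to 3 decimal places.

At the steady state, Δk = 0, so s·k^α = (n + g + δ)·k.
Since y* = [s/(n + g + δ)]^(α/(1−α)), we have s/(n + g + δ) = (y*)^((1−α)/α) = 2.80^1.7027 = 5.7727.
Therefore s = 5.7727 × (n + g + δ) = 5.7727 × 0.076 = 0.4387.

s ≈ 0.439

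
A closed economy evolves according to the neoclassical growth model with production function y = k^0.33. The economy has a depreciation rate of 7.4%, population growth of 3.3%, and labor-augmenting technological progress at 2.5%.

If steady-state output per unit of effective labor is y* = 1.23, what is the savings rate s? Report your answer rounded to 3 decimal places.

s ≈ 0.201

Steady state requires s·f(k) = (n + g + δ)·k, i.e. s·k^α = (n + g + δ)·k.
Since y* = [s/(n + g + δ)]^(α/(1−α)), we have s/(n + g + δ) = (y*)^((1−α)/α) = 1.23^2.0303 = 1.5224.
Therefore s = 1.5224 × (n + g + δ) = 1.5224 × 0.132 = 0.2010.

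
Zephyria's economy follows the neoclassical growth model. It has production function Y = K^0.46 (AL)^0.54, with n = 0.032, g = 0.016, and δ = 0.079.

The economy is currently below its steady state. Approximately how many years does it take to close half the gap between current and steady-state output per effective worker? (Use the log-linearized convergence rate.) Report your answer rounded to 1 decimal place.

Near the steady state the convergence rate is λ = (1 − α)(n + g + δ).
λ = (1 − 0.46) × 0.127 = 0.54 × 0.127 = 0.06858
Half-life = ln 2 / λ = 0.6931 / 0.06858 ≈ 10.11 years

t_½ ≈ 10.1 years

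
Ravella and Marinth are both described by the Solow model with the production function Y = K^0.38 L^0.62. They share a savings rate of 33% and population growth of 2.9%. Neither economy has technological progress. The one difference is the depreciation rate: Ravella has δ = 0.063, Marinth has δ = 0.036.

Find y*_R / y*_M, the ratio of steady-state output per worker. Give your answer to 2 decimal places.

y*_R / y*_M ≈ 0.81

Steady-state y* = [s/(n + δ)]^(α/(1−α)), so the ratio is [ (s_R/(n + δ)_R) / (s_M/(n + δ)_M) ]^0.6129.
s_R/(n + δ)_R = 0.33/0.092 = 3.5870; s_M/(n + δ)_M = 0.33/0.065 = 5.0769.
Ratio = (3.5870/5.0769)^0.6129 = 0.7065^0.6129 ≈ 0.8082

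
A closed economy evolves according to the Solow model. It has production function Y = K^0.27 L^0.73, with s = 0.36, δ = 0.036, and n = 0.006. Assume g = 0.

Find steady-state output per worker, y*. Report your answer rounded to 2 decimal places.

y* ≈ 2.21

At the steady state, Δk = 0, so s·k^α = (n + δ)·k.
Rearranging, k^(1−α) = s / (n + δ).
k^0.73 = 0.36 / (0.006 + 0.036) = 0.36 / 0.042 = 8.5714
k* = 8.5714^(1/0.73) ≈ 18.9737
y* = (k*)^α = 18.9737^0.27 ≈ 2.2136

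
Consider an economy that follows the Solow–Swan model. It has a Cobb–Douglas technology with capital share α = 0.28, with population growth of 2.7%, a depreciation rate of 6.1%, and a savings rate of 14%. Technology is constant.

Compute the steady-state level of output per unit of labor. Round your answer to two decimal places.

Steady state requires s·f(k) = (n + δ)·k, i.e. s·k^α = (n + δ)·k.
Rearranging, k^(1−α) = s / (n + δ).
k^0.72 = 0.14 / (0.027 + 0.061) = 0.14 / 0.088 = 1.5909
k* = 1.5909^(1/0.72) ≈ 1.9057
y* = (k*)^α = 1.9057^0.28 ≈ 1.1979

y* = 1.20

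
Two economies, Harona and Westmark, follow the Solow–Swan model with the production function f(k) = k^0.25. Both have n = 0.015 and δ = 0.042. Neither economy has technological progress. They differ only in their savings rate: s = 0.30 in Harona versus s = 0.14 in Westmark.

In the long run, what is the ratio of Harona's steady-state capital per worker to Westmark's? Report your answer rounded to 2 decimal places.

k*_H / k*_W ≈ 2.76

Steady-state k* = [s/(n + δ)]^(1/(1−α)), so the ratio is [ (s_H/(n + δ)_H) / (s_W/(n + δ)_W) ]^1.3333.
s_H/(n + δ)_H = 0.30/0.057 = 5.2632; s_W/(n + δ)_W = 0.14/0.057 = 2.4561.
Ratio = (5.2632/2.4561)^1.3333 = 2.1429^1.3333 ≈ 2.7626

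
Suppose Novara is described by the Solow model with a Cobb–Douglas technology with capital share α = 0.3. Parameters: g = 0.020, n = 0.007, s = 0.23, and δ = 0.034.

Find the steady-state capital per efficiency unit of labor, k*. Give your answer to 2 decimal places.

k* ≈ 6.66

In steady state, investment equals break-even investment: s·k^α = (n + g + δ)·k.
Dividing both sides by k: k^(1−α) = s / (n + g + δ).
k^0.7 = 0.23 / (0.007 + 0.020 + 0.034) = 0.23 / 0.061 = 3.7705
k* = 3.7705^(1/0.7) ≈ 6.6593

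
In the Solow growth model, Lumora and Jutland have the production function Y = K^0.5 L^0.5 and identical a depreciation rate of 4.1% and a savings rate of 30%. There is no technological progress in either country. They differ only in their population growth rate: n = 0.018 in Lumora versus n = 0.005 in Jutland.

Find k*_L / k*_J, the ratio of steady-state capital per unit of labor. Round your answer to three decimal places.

Steady-state k* = [s/(n + δ)]^(1/(1−α)), so the ratio is [ (s_L/(n + δ)_L) / (s_J/(n + δ)_J) ]^2.
s_L/(n + δ)_L = 0.30/0.059 = 5.0847; s_J/(n + δ)_J = 0.30/0.046 = 6.5217.
Ratio = (5.0847/6.5217)^2 = 0.7797^2 ≈ 0.6079

ratio ≈ 0.608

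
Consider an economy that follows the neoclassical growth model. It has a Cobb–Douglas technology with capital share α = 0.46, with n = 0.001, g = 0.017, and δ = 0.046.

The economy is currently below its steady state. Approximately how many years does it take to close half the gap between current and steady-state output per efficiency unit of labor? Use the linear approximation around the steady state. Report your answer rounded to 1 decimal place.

Near the steady state the convergence rate is λ = (1 − α)(n + g + δ).
λ = (1 − 0.46) × 0.064 = 0.54 × 0.064 = 0.03456
Half-life = ln 2 / λ = 0.6931 / 0.03456 ≈ 20.05 years

half-life ≈ 20.1 years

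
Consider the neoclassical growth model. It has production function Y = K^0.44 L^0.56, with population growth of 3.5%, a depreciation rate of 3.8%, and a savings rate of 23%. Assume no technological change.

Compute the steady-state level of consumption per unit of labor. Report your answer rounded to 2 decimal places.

At the steady state, Δk = 0, so s·k^α = (n + δ)·k.
Rearranging, k^(1−α) = s / (n + δ).
k^0.56 = 0.23 / (0.035 + 0.038) = 0.23 / 0.073 = 3.1507
k* = 3.1507^(1/0.56) ≈ 7.7627
y* = (k*)^α = 7.7627^0.44 ≈ 2.4638
c* = (1 − s)·y* = (1 − 0.23) × 2.4638 ≈ 1.8971

c* ≈ 1.90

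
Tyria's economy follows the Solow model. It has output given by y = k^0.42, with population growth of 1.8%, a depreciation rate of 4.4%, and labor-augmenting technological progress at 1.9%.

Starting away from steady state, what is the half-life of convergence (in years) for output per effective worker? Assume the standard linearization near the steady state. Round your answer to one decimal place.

about 14.8 years

Near the steady state the convergence rate is λ = (1 − α)(n + g + δ).
λ = (1 − 0.42) × 0.081 = 0.58 × 0.081 = 0.04698
Half-life = ln 2 / λ = 0.6931 / 0.04698 ≈ 14.75 years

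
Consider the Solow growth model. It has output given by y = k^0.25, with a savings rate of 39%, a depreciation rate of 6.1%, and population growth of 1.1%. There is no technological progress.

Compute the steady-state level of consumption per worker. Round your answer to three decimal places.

c* ≈ 1.071

At the steady state, Δk = 0, so s·k^α = (n + δ)·k.
Dividing both sides by k: k^(1−α) = s / (n + δ).
k^0.75 = 0.39 / (0.011 + 0.061) = 0.39 / 0.072 = 5.4167
k* = 5.4167^(1/0.75) ≈ 9.5129
y* = (k*)^α = 9.5129^0.25 ≈ 1.7562
c* = (1 − s)·y* = (1 − 0.39) × 1.7562 ≈ 1.0713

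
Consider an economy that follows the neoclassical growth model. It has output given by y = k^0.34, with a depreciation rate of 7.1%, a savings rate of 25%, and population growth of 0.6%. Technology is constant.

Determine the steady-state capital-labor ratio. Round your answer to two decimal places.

At the steady state, Δk = 0, so s·k^α = (n + δ)·k.
Dividing both sides by k: k^(1−α) = s / (n + δ).
k^0.66 = 0.25 / (0.006 + 0.071) = 0.25 / 0.077 = 3.2468
k* = 3.2468^(1/0.66) ≈ 5.9557

k* = 5.96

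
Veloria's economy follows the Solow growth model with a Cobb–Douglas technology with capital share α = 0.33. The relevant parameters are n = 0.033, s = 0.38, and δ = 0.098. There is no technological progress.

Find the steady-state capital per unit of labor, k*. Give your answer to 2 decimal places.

In steady state, investment equals break-even investment: s·k^α = (n + δ)·k.
Dividing both sides by k: k^(1−α) = s / (n + δ).
k^0.67 = 0.38 / (0.033 + 0.098) = 0.38 / 0.131 = 2.9008
k* = 2.9008^(1/0.67) ≈ 4.9015

k* = 4.90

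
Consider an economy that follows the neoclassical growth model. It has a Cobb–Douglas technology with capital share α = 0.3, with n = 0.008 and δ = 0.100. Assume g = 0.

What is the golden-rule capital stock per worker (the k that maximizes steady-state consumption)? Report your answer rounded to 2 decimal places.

k_gold ≈ 4.30

The golden rule sets f'(k) = n + δ, i.e. α·k^(α−1) = n + δ.
So k^(1−α) = α / (n + δ) = 0.3 / 0.108 = 2.7778.
k_gold = 2.7778^(1/0.7) ≈ 4.3039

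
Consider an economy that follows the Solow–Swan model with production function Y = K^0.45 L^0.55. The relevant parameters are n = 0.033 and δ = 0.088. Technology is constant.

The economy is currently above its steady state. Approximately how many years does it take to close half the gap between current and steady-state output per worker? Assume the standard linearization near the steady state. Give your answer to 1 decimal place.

Near the steady state the convergence rate is λ = (1 − α)(n + δ).
λ = (1 − 0.45) × 0.121 = 0.55 × 0.121 = 0.06655
Half-life = ln 2 / λ = 0.6931 / 0.06655 ≈ 10.41 years

half-life ≈ 10.4 years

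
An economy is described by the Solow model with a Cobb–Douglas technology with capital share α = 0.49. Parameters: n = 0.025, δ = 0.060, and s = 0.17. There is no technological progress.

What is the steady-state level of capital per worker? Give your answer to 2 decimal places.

At the steady state, Δk = 0, so s·k^α = (n + δ)·k.
Rearranging, k^(1−α) = s / (n + δ).
k^0.51 = 0.17 / (0.025 + 0.060) = 0.17 / 0.085 = 2.0000
k* = 2.0000^(1/0.51) ≈ 3.8927

k* = 3.89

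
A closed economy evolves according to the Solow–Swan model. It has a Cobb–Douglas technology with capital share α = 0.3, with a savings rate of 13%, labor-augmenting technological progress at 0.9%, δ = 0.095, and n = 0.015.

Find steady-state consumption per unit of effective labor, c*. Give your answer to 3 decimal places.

In steady state, investment equals break-even investment: s·k^α = (n + g + δ)·k.
Dividing both sides by k: k^(1−α) = s / (n + g + δ).
k^0.7 = 0.13 / (0.015 + 0.009 + 0.095) = 0.13 / 0.119 = 1.0924
k* = 1.0924^(1/0.7) ≈ 1.1346
y* = (k*)^α = 1.1346^0.3 ≈ 1.0386
c* = (1 − s)·y* = (1 − 0.13) × 1.0386 ≈ 0.9036

c* = 0.904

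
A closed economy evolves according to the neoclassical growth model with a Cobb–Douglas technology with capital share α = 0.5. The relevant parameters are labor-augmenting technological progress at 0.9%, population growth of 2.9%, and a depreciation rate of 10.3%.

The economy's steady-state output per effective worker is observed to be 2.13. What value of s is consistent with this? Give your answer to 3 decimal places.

s ≈ 0.300

At the steady state, Δk = 0, so s·k^α = (n + g + δ)·k.
Since y* = [s/(n + g + δ)]^(α/(1−α)), we have s/(n + g + δ) = (y*)^((1−α)/α) = 2.13^1 = 2.1300.
Therefore s = 2.1300 × (n + g + δ) = 2.1300 × 0.141 = 0.3003.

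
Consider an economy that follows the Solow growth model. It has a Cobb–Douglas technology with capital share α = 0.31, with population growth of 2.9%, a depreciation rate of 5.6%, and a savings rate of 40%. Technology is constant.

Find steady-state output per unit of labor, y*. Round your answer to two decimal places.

y* ≈ 2.01

Steady state requires s·f(k) = (n + δ)·k, i.e. s·k^α = (n + δ)·k.
Rearranging, k^(1−α) = s / (n + δ).
k^0.69 = 0.40 / (0.029 + 0.056) = 0.40 / 0.085 = 4.7059
k* = 4.7059^(1/0.69) ≈ 9.4372
y* = (k*)^α = 9.4372^0.31 ≈ 2.0054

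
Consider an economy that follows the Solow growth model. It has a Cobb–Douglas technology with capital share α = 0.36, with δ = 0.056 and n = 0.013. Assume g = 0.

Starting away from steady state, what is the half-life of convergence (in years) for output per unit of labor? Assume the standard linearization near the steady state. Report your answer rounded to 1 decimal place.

Near the steady state the convergence rate is λ = (1 − α)(n + δ).
λ = (1 − 0.36) × 0.069 = 0.64 × 0.069 = 0.04416
Half-life = ln 2 / λ = 0.6931 / 0.04416 ≈ 15.70 years

half-life ≈ 15.7 years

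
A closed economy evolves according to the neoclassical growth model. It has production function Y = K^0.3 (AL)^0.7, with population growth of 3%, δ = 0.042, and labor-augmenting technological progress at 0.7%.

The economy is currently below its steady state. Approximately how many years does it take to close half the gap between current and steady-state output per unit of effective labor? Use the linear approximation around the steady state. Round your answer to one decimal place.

half-life ≈ 12.5 years

Near the steady state the convergence rate is λ = (1 − α)(n + g + δ).
λ = (1 − 0.3) × 0.079 = 0.7 × 0.079 = 0.0553
Half-life = ln 2 / λ = 0.6931 / 0.0553 ≈ 12.53 years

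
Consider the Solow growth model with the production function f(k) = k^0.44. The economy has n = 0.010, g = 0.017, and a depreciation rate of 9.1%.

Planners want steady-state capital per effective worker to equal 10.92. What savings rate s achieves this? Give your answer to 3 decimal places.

s ≈ 0.450

At the steady state, Δk = 0, so s·k^α = (n + g + δ)·k.
So s / (n + g + δ) = (k*)^(1−α) = 10.92^0.56 = 3.8142.
Therefore s = 3.8142 × (n + g + δ) = 3.8142 × 0.118 = 0.4501.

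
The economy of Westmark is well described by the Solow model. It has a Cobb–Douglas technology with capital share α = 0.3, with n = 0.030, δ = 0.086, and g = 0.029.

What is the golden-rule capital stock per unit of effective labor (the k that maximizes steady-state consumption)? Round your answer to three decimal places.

k_gold ≈ 2.825

The golden rule sets f'(k) = n + g + δ, i.e. α·k^(α−1) = n + g + δ.
So k^(1−α) = α / (n + g + δ) = 0.3 / 0.145 = 2.0690.
k_gold = 2.0690^(1/0.7) ≈ 2.8254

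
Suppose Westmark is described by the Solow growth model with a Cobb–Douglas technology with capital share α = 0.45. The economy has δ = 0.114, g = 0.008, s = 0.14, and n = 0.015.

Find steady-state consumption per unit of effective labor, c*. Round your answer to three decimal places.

c* = 0.875

Steady state requires s·f(k) = (n + g + δ)·k, i.e. s·k^α = (n + g + δ)·k.
Rearranging, k^(1−α) = s / (n + g + δ).
k^0.55 = 0.14 / (0.015 + 0.008 + 0.114) = 0.14 / 0.137 = 1.0219
k* = 1.0219^(1/0.55) ≈ 1.0402
y* = (k*)^α = 1.0402^0.45 ≈ 1.0179
c* = (1 − s)·y* = (1 − 0.14) × 1.0179 ≈ 0.8754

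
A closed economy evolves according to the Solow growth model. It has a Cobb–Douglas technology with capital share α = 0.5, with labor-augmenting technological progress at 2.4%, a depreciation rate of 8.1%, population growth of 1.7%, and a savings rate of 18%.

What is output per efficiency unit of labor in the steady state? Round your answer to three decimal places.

In steady state, investment equals break-even investment: s·k^α = (n + g + δ)·k.
Rearranging, k^(1−α) = s / (n + g + δ).
k^0.5 = 0.18 / (0.017 + 0.024 + 0.081) = 0.18 / 0.122 = 1.4754
k* = 1.4754^(1/0.5) ≈ 2.1768
y* = (k*)^α = 2.1768^0.5 ≈ 1.4754

y* = 1.475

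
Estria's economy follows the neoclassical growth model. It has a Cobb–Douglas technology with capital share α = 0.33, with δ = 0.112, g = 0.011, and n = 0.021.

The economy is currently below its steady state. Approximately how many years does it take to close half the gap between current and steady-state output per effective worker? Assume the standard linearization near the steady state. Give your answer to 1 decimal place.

Near the steady state the convergence rate is λ = (1 − α)(n + g + δ).
λ = (1 − 0.33) × 0.144 = 0.67 × 0.144 = 0.09648
Half-life = ln 2 / λ = 0.6931 / 0.09648 ≈ 7.18 years

t_½ ≈ 7.2 years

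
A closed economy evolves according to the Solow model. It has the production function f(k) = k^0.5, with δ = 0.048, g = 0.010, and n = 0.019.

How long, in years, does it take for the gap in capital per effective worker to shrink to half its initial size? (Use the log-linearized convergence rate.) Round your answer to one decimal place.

t_½ ≈ 18.0 years

Near the steady state the convergence rate is λ = (1 − α)(n + g + δ).
λ = (1 − 0.5) × 0.077 = 0.5 × 0.077 = 0.0385
Half-life = ln 2 / λ = 0.6931 / 0.0385 ≈ 18.00 years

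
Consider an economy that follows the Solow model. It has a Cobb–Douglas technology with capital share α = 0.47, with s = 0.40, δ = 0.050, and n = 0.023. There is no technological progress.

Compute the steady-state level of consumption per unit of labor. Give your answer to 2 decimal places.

c* ≈ 2.71

In steady state, investment equals break-even investment: s·k^α = (n + δ)·k.
Dividing both sides by k: k^(1−α) = s / (n + δ).
k^0.53 = 0.40 / (0.023 + 0.050) = 0.40 / 0.073 = 5.4795
k* = 5.4795^(1/0.53) ≈ 24.7657
y* = (k*)^α = 24.7657^0.47 ≈ 4.5197
c* = (1 − s)·y* = (1 − 0.40) × 4.5197 ≈ 2.7118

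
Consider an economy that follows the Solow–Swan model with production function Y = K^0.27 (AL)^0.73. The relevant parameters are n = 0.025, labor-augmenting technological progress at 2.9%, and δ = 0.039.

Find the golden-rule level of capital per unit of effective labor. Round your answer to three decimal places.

The golden rule sets f'(k) = n + g + δ, i.e. α·k^(α−1) = n + g + δ.
So k^(1−α) = α / (n + g + δ) = 0.27 / 0.093 = 2.9032.
k_gold = 2.9032^(1/0.73) ≈ 4.3060

k_gold ≈ 4.306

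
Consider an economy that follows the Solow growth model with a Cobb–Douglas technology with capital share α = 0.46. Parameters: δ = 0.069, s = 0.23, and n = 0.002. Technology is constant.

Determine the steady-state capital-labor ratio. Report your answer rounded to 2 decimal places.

At the steady state, Δk = 0, so s·k^α = (n + δ)·k.
Dividing both sides by k: k^(1−α) = s / (n + δ).
k^0.54 = 0.23 / (0.002 + 0.069) = 0.23 / 0.071 = 3.2394
k* = 3.2394^(1/0.54) ≈ 8.8167

k* ≈ 8.82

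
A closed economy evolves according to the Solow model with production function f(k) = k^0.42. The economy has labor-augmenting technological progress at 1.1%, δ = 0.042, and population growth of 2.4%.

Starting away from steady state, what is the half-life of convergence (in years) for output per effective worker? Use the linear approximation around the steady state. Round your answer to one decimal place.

half-life ≈ 15.5 years

Near the steady state the convergence rate is λ = (1 − α)(n + g + δ).
λ = (1 − 0.42) × 0.077 = 0.58 × 0.077 = 0.04466
Half-life = ln 2 / λ = 0.6931 / 0.04466 ≈ 15.52 years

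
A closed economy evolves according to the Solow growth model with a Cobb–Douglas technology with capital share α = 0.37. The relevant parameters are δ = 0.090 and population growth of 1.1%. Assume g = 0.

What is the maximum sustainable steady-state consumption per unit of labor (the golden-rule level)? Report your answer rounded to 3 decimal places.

At the golden rule, f'(k) = n + δ, so α·k^(α−1) = n + δ and k_gold = (α/(n + δ))^(1/(1−α)).
k_gold = (0.37/0.101)^(1/0.63) = 3.6634^1.5873 ≈ 7.8533
c_gold = f(k_gold) − (n + δ)·k_gold = 2.1437 − 0.101×7.8533 ≈ 1.3505

c_gold ≈ 1.351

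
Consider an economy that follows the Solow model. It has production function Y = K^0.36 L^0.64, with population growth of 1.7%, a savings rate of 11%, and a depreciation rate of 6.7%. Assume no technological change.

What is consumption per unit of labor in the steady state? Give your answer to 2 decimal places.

c* = 1.04

Steady state requires s·f(k) = (n + δ)·k, i.e. s·k^α = (n + δ)·k.
Rearranging, k^(1−α) = s / (n + δ).
k^0.64 = 0.11 / (0.017 + 0.067) = 0.11 / 0.084 = 1.3095
k* = 1.3095^(1/0.64) ≈ 1.5240
y* = (k*)^α = 1.5240^0.36 ≈ 1.1638
c* = (1 − s)·y* = (1 − 0.11) × 1.1638 ≈ 1.0358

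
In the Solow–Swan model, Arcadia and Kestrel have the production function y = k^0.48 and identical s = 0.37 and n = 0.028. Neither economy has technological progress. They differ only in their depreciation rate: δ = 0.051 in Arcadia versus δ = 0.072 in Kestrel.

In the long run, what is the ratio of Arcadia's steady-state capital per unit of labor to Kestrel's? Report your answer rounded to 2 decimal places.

ratio ≈ 1.57

Steady-state k* = [s/(n + δ)]^(1/(1−α)), so the ratio is [ (s_A/(n + δ)_A) / (s_K/(n + δ)_K) ]^1.9231.
s_A/(n + δ)_A = 0.37/0.079 = 4.6835; s_K/(n + δ)_K = 0.37/0.100 = 3.7000.
Ratio = (4.6835/3.7000)^1.9231 = 1.2658^1.9231 ≈ 1.5735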